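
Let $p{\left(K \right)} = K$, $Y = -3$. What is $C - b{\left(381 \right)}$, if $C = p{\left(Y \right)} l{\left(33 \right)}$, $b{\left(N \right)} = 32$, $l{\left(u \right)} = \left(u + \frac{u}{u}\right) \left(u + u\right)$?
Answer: $-6764$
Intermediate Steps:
$l{\left(u \right)} = 2 u \left(1 + u\right)$ ($l{\left(u \right)} = \left(u + 1\right) 2 u = \left(1 + u\right) 2 u = 2 u \left(1 + u\right)$)
$C = -6732$ ($C = - 3 \cdot 2 \cdot 33 \left(1 + 33\right) = - 3 \cdot 2 \cdot 33 \cdot 34 = \left(-3\right) 2244 = -6732$)
$C - b{\left(381 \right)} = -6732 - 32 = -6764$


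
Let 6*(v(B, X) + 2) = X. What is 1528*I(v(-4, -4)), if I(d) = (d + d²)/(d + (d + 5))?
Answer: -61120/3 ≈ -20373.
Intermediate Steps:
v(B, X) = -2 + X/6
I(d) = (d + d²)/(5 + 2*d) (I(d) = (d + d²)/(d + (5 + d)) = (d + d²)/(5 + 2*d))
1528*I(v(-4, -4)) = 1528*((-2 + (⅙)*(-4))*(1 + (-2 + (⅙)*(-4)))/(5 + 2*(-2 + (⅙)*(-4)))) = 1528*((-2 - ⅔)*(1 + (-2 - ⅔))/(5 + 2*(-2 - ⅔))) = 1528*(-8*(1 - 8/3)/(3*(5 + 2*(-8/3)))) = 1528*(-8/3*(-5/3)/(5 - 16/3)) = 1528*(-8/3*(-5/3)/(-⅓)) = 1528*(-8/3*(-3)*(-5/3)) = 1528*(-40/3) = -61120/3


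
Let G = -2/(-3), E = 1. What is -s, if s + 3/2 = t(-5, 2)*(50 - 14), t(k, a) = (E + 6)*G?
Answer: -333/2 ≈ -166.50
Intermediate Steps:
G = ⅔ (G = -2*(-⅓) = ⅔ ≈ 0.66667)
t(k, a) = 14/3 (t(k, a) = (1 + 6)*(⅔) = 7*(⅔) = 14/3)
s = 333/2 (s = -3/2 + 14*(50 - 14)/3 = -3/2 + (14/3)*36 = -3/2 + 168 = 333/2 ≈ 166.50)
-s = -1*333/2 = -333/2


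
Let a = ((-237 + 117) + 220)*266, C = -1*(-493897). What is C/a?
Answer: 493897/26600 ≈ 18.568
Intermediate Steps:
C = 493897
a = 26600 (a = (-120 + 220)*266 = 100*266 = 26600)
C/a = 493897/26600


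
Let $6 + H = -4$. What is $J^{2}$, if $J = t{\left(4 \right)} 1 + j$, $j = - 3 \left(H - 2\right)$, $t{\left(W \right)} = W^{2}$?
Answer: $2704$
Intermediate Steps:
$H = -10$ ($H = -6 - 4 = -10$)
$j = 36$ ($j = - 3 \left(-10 - 2\right) = \left(-3\right) \left(-12\right) = 36$)
$J = 52$ ($J = 4^{2} \cdot 1 + 36 = 16 \cdot 1 + 36 = 16 + 36 = 52$)
$J^{2} = 52^{2} = 2704$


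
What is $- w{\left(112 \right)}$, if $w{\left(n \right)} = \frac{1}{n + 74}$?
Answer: $- \frac{1}{186} \approx -0.0053763$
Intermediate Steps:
$w{\left(n \right)} = \frac{1}{74 + n}$
$- w{\left(112 \right)} = - \frac{1}{74 + 112} = - \frac{1}{186}$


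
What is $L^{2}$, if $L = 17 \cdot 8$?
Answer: $18496$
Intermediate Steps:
$L = 136$
$L^{2} = 136^{2} = 18496$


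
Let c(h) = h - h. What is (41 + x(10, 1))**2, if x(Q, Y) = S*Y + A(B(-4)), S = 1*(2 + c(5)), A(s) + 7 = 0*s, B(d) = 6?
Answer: 1296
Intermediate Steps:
A(s) = -7 (A(s) = -7 + 0*s = -7 + 0 = -7)
c(h) = 0
S = 2 (S = 1*(2 + 0) = 1*2 = 2)
x(Q, Y) = -7 + 2*Y (x(Q, Y) = 2*Y - 7 = -7 + 2*Y)
(41 + x(10, 1))**2 = (41 + (-7 + 2*1))**2 = (41 + (-7 + 2))**2 = (41 - 5)**2 = 36**2 = 1296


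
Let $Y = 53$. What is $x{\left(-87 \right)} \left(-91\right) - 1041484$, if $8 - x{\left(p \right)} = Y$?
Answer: $-1037389$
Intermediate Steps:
$x{\left(p \right)} = -45$ ($x{\left(p \right)} = 8 - 53 = -45$)
$x{\left(-87 \right)} \left(-91\right) - 1041484 = \left(-45\right) \left(-91\right) - 1041484 = 4095 - 1041484 = -1037389$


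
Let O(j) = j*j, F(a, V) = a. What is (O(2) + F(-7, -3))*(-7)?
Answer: 21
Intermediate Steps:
O(j) = j**2
(O(2) + F(-7, -3))*(-7) = (2**2 - 7)*(-7) = (4 - 7)*(-7) = -3*(-7) = 21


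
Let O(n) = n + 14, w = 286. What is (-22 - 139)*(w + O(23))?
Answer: -52003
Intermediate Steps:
O(n) = 14 + n
(-22 - 139)*(w + O(23)) = (-22 - 139)*(286 + (14 + 23)) = -161*(286 + 37) = -161*323 = -52003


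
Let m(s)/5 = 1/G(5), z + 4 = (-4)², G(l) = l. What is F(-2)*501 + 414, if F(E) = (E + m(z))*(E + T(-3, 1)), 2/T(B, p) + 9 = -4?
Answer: 19410/13 ≈ 1493.1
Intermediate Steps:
z = 12 (z = -4 + (-4)² = -4 + 16 = 12)
T(B, p) = -2/13 (T(B, p) = 2/(-9 - 4) = 2/(-13) = 2*(-1/13) = -2/13)
m(s) = 1 (m(s) = 5/5 = 5*(⅕) = 1)
F(E) = (1 + E)*(-2/13 + E) (F(E) = (E + 1)*(E - 2/13) = (1 + E)*(-2/13 + E))
F(-2)*501 + 414 = (-2/13 + (-2)² + (11/13)*(-2))*501 + 414 = (-2/13 + 4 - 22/13)*501 + 414 = (28/13)*501 + 414 = 14028/13 + 414 = 19410/13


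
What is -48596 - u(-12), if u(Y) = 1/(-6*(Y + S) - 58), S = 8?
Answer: -1652263/34 ≈ -48596.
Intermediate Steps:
u(Y) = 1/(-106 - 6*Y) (u(Y) = 1/(-6*(Y + 8) - 58) = 1/(-6*(8 + Y) - 58) = 1/((-48 - 6*Y) - 58) = 1/(-106 - 6*Y))
-48596 - u(-12) = -48596 - (-1)/(106 + 6*(-12)) = -48596 - (-1)/(106 - 72) = -48596 - (-1)/34 = -48596 - 1*(-1/34) = -48596 + 1/34 = -1652263/34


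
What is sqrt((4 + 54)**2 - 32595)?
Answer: I*sqrt(29231) ≈ 170.97*I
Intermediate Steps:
sqrt((4 + 54)**2 - 32595) = sqrt(58**2 - 32595) = sqrt(3364 - 32595) = sqrt(-29231) = I*sqrt(29231)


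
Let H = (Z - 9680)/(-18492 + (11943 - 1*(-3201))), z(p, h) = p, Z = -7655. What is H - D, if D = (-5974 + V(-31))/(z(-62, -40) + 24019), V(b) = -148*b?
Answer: 419934923/80208036 ≈ 5.2356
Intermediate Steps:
D = -1386/23957 (D = (-5974 - 148*(-31))/(-62 + 24019) = (-5974 + 4588)/23957 = -1386*1/23957 = -1386/23957 ≈ -0.057854)
H = 17335/3348 (H = (-7655 - 9680)/(-18492 + (11943 - 1*(-3201))) = -17335/(-18492 + (11943 + 3201)) = -17335/(-18492 + 15144) = -17335/(-3348) = -17335*(-1/3348) = 17335/3348 ≈ 5.1777)
H - D = 17335/3348 - 1*(-1386/23957) = 17335/3348 + 1386/23957 = 419934923/80208036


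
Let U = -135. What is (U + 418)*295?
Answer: 83485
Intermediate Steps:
(U + 418)*295 = (-135 + 418)*295 = 283*295 = 83485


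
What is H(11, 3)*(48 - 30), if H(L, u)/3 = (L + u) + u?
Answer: 918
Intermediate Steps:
H(L, u) = 3*L + 6*u (H(L, u) = 3*((L + u) + u) = 3*(L + 2*u) = 3*L + 6*u)
H(11, 3)*(48 - 30) = (3*11 + 6*3)*(48 - 30) = (33 + 18)*18 = 51*18 = 918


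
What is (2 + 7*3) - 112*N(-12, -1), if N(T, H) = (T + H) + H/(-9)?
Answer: 13199/9 ≈ 1466.6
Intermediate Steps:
N(T, H) = T + 8*H/9 (N(T, H) = (H + T) + H*(-⅑) = (H + T) - H/9 = T + 8*H/9)
(2 + 7*3) - 112*N(-12, -1) = (2 + 7*3) - 112*(-12 + (8/9)*(-1)) = (2 + 21) - 112*(-12 - 8/9) = 23 - 112*(-116/9) = 23 + 12992/9 = 13199/9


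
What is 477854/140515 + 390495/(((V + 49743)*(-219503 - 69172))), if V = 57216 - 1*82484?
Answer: 45015158020451/13237113701625 ≈ 3.4007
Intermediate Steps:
V = -25268 (V = 57216 - 82484 = -25268)
477854/140515 + 390495/(((V + 49743)*(-219503 - 69172))) = 477854/140515 + 390495/(((-25268 + 49743)*(-219503 - 69172))) = 477854*(1/140515) + 390495/((24475*(-288675))) = 477854/140515 + 390495/(-7065320625) = 477854/140515 + 390495*(-1/7065320625) = 477854/140515 - 26033/471021375 = 45015158020451/13237113701625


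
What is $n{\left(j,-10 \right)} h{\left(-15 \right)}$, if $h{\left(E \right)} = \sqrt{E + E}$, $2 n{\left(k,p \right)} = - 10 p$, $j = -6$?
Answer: $50 i \sqrt{30} \approx 273.86 i$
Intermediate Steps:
$n{\left(k,p \right)} = - 5 p$ ($n{\left(k,p \right)} = \frac{\left(-10\right) p}{2} = - 5 p$)
$h{\left(E \right)} = \sqrt{2} \sqrt{E}$ ($h{\left(E \right)} = \sqrt{2 E} = \sqrt{2} \sqrt{E}$)
$n{\left(j,-10 \right)} h{\left(-15 \right)} = \left(-5\right) \left(-10\right) \sqrt{2} \sqrt{-15} = 50 \sqrt{2} i \sqrt{15} = 50 i \sqrt{30}$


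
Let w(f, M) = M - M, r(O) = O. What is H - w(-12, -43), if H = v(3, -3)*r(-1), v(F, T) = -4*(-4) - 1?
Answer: -15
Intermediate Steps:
v(F, T) = 15 (v(F, T) = 16 - 1 = 15)
w(f, M) = 0
H = -15 (H = 15*(-1) = -15)
H - w(-12, -43) = -15 - 1*0 = -15 + 0 = -15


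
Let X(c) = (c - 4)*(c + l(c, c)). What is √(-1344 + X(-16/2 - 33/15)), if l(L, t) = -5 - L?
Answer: I*√1273 ≈ 35.679*I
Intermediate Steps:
X(c) = 20 - 5*c (X(c) = (c - 4)*(c + (-5 - c)) = (-4 + c)*(-5) = 20 - 5*c)
√(-1344 + X(-16/2 - 33/15)) = √(-1344 + (20 - 5*(-16/2 - 33/15))) = √(-1344 + (20 - 5*(-16*½ - 33*1/15))) = √(-1344 + (20 - 5*(-8 - 11/5))) = √(-1344 + (20 - 5*(-51/5))) = √(-1344 + (20 + 51)) = √(-1344 + 71) = √(-1273) = I*√1273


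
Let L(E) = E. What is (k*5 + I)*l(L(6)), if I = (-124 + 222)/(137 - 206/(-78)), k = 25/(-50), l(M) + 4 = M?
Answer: -1399/389 ≈ -3.5964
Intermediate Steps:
l(M) = -4 + M
k = -1/2 (k = 25*(-1/50) = -1/2 ≈ -0.50000)
I = 273/389 (I = 98/(137 - 206*(-1/78)) = 98/(137 + 103/39) = 98/(5446/39) = 98*(39/5446) = 273/389 ≈ 0.70180)
(k*5 + I)*l(L(6)) = (-1/2*5 + 273/389)*(-4 + 6) = (-5/2 + 273/389)*2 = -1399/778*2 = -1399/389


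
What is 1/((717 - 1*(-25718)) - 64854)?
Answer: -1/38419 ≈ -2.6029e-5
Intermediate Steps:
1/((717 - 1*(-25718)) - 64854) = 1/((717 + 25718) - 64854) = 1/(26435 - 64854) = 1/(-38419) = -1/38419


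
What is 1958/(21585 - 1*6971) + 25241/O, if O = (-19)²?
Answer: 184789406/2637827 ≈ 70.054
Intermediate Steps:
O = 361
1958/(21585 - 1*6971) + 25241/O = 1958/(21585 - 1*6971) + 25241/361 = 1958/(21585 - 6971) + 25241*(1/361) = 1958/14614 + 25241/361 = 1958*(1/14614) + 25241/361 = 979/7307 + 25241/361 = 184789406/2637827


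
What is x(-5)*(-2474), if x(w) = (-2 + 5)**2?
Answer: -22266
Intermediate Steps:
x(w) = 9 (x(w) = 3**2 = 9)
x(-5)*(-2474) = 9*(-2474) = -22266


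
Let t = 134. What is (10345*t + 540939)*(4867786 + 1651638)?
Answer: 12564031830656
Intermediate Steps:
(10345*t + 540939)*(4867786 + 1651638) = (10345*134 + 540939)*(4867786 + 1651638) = (1386230 + 540939)*6519424 = 1927169*6519424 = 12564031830656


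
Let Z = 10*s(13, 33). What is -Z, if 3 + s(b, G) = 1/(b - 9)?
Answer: 55/2 ≈ 27.500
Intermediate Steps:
s(b, G) = -3 + 1/(-9 + b) (s(b, G) = -3 + 1/(b - 9) = -3 + 1/(-9 + b))
Z = -55/2 (Z = 10*((28 - 3*13)/(-9 + 13)) = 10*((28 - 39)/4) = 10*((1/4)*(-11)) = 10*(-11/4) = -55/2 ≈ -27.500)
-Z = -1*(-55/2) = 55/2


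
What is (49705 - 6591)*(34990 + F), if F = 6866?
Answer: 1804579584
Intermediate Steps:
(49705 - 6591)*(34990 + F) = (49705 - 6591)*(34990 + 6866) = 43114*41856 = 1804579584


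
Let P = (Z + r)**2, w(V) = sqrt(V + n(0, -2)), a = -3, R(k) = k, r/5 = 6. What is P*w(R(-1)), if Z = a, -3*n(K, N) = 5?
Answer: 486*I*sqrt(6) ≈ 1190.5*I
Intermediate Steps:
r = 30 (r = 5*6 = 30)
n(K, N) = -5/3 (n(K, N) = -1/3*5 = -5/3)
Z = -3
w(V) = sqrt(-5/3 + V) (w(V) = sqrt(V - 5/3) = sqrt(-5/3 + V))
P = 729 (P = (-3 + 30)**2 = 27**2 = 729)
P*w(R(-1)) = 729*(sqrt(-15 + 9*(-1))/3) = 729*(sqrt(-15 - 9)/3) = 729*(sqrt(-24)/3) = 729*((2*I*sqrt(6))/3) = 729*(2*I*sqrt(6)/3) = 486*I*sqrt(6)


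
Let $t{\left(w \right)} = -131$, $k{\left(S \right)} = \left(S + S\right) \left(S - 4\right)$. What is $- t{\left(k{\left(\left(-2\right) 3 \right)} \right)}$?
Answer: $131$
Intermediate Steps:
$k{\left(S \right)} = 2 S \left(-4 + S\right)$
$- t{\left(k{\left(\left(-2\right) 3 \right)} \right)} = \left(-1\right) \left(-131\right) = 131$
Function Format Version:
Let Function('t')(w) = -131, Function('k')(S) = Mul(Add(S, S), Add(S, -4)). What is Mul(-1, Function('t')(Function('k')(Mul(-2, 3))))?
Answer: 131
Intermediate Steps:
Function('k')(S) = Mul(2, S, Add(-4, S)) (Function('k')(S) = Mul(Mul(2, S), Add(-4, S)) = Mul(2, S, Add(-4, S)))
Mul(-1, Function('t')(Function('k')(Mul(-2, 3)))) = Mul(-1, -131) = 131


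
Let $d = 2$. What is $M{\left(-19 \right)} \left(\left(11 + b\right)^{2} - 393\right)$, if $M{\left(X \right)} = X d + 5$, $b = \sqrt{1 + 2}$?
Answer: $8877 - 726 \sqrt{3} \approx 7619.5$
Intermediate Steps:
$b = \sqrt{3} \approx 1.732$
$M{\left(X \right)} = 5 + 2 X$ ($M{\left(X \right)} = X 2 + 5 = 2 X + 5 = 5 + 2 X$)
$M{\left(-19 \right)} \left(\left(11 + b\right)^{2} - 393\right) = \left(5 + 2 \left(-19\right)\right) \left(\left(11 + \sqrt{3}\right)^{2} - 393\right) = \left(5 - 38\right) \left(-393 + \left(11 + \sqrt{3}\right)^{2}\right) = - 33 \left(-393 + \left(11 + \sqrt{3}\right)^{2}\right) = 12969 - 33 \left(11 + \sqrt{3}\right)^{2}$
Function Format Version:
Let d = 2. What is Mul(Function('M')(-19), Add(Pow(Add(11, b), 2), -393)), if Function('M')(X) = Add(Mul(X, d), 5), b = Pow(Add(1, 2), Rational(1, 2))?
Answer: Add(8877, Mul(-726, Pow(3, Rational(1, 2)))) ≈ 7619.5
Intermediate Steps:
b = Pow(3, Rational(1, 2)) ≈ 1.7320
Function('M')(X) = Add(5, Mul(2, X)) (Function('M')(X) = Add(Mul(X, 2), 5) = Add(Mul(2, X), 5) = Add(5, Mul(2, X)))
Mul(Function('M')(-19), Add(Pow(Add(11, b), 2), -393)) = Mul(Add(5, Mul(2, -19)), Add(Pow(Add(11, Pow(3, Rational(1, 2))), 2), -393)) = Mul(Add(5, -38), Add(-393, Pow(Add(11, Pow(3, Rational(1, 2))), 2))) = Mul(-33, Add(-393, Pow(Add(11, Pow(3, Rational(1, 2))), 2))) = Add(12969, Mul(-33, Pow(Add(11, Pow(3, Rational(1, 2))), 2)))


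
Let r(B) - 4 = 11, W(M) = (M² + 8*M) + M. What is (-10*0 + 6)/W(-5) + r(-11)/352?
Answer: -453/1760 ≈ -0.25739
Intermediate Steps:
W(M) = M² + 9*M
r(B) = 15 (r(B) = 4 + 11 = 15)
(-10*0 + 6)/W(-5) + r(-11)/352 = (-10*0 + 6)/((-5*(9 - 5))) + 15/352 = (0 + 6)/((-5*4)) + 15*(1/352) = 6/(-20) + 15/352 = 6*(-1/20) + 15/352 = -3/10 + 15/352 = -453/1760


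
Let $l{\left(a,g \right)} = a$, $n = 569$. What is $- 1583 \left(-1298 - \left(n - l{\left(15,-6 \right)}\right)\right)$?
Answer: $2931716$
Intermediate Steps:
$- 1583 \left(-1298 - \left(n - l{\left(15,-6 \right)}\right)\right) = - 1583 \left(-1298 + \left(15 - 569\right)\right) = - 1583 \left(-1298 - 554\right) = \left(-1583\right) \left(-1852\right) = 2931716$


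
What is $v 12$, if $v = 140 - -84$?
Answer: $2688$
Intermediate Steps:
$v = 224$ ($v = 140 + 84 = 224$)
$v 12 = 224 \cdot 12 = 2688$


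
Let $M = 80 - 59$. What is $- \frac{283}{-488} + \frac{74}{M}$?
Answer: $\frac{42055}{10248} \approx 4.1037$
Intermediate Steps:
$M = 21$
$- \frac{283}{-488} + \frac{74}{M} = - \frac{283}{-488} + \frac{74}{21} = \left(-283\right) \left(- \frac{1}{488}\right) + 74 \cdot \frac{1}{21} = \frac{283}{488} + \frac{74}{21} = \frac{42055}{10248}$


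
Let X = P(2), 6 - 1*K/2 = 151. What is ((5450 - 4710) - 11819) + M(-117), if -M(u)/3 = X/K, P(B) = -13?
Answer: -3212949/290 ≈ -11079.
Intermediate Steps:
K = -290 (K = 12 - 2*151 = 12 - 302 = -290)
X = -13
M(u) = -39/290 (M(u) = -(-39)/(-290) = -(-39)*(-1)/290 = -3*13/290 = -39/290)
((5450 - 4710) - 11819) + M(-117) = ((5450 - 4710) - 11819) - 39/290 = (740 - 11819) - 39/290 = -11079 - 39/290 = -3212949/290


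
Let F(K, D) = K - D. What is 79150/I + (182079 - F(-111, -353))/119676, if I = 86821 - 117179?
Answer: -1976073877/1816562004 ≈ -1.0878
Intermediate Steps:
I = -30358
79150/I + (182079 - F(-111, -353))/119676 = 79150/(-30358) + (182079 - (-111 - 1*(-353)))/119676 = 79150*(-1/30358) + (182079 - (-111 + 353))*(1/119676) = -39575/15179 + (182079 - 1*242)*(1/119676) = -39575/15179 + (182079 - 242)*(1/119676) = -39575/15179 + 181837*(1/119676) = -39575/15179 + 181837/119676 = -1976073877/1816562004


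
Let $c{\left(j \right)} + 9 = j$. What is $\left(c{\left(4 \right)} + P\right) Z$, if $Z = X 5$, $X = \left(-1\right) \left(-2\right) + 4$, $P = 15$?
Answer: $300$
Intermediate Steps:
$c{\left(j \right)} = -9 + j$
$X = 6$ ($X = 2 + 4 = 6$)
$Z = 30$ ($Z = 6 \cdot 5 = 30$)
$\left(c{\left(4 \right)} + P\right) Z = \left(\left(-9 + 4\right) + 15\right) 30 = \left(-5 + 15\right) 30 = 10 \cdot 30 = 300$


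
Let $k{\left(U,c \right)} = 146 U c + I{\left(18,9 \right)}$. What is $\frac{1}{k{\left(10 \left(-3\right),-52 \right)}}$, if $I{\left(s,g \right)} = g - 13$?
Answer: $\frac{1}{227756} \approx 4.3907 \cdot 10^{-6}$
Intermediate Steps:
$I{\left(s,g \right)} = -13 + g$
$k{\left(U,c \right)} = -4 + 146 U c$ ($k{\left(U,c \right)} = 146 U c + \left(-13 + 9\right) = 146 U c - 4 = -4 + 146 U c$)
$\frac{1}{k{\left(10 \left(-3\right),-52 \right)}} = \frac{1}{-4 + 146 \cdot 10 \left(-3\right) \left(-52\right)} = \frac{1}{-4 + 146 \left(-30\right) \left(-52\right)} = \frac{1}{-4 + 227760} = \frac{1}{227756}$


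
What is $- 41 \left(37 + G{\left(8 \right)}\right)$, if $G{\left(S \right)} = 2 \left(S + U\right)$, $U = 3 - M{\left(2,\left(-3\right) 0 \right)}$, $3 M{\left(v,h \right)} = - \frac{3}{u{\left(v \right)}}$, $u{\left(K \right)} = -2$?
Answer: $-2378$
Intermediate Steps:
$M{\left(v,h \right)} = \frac{1}{2}$ ($M{\left(v,h \right)} = \frac{\left(-3\right) \frac{1}{-2}}{3} = \frac{\left(-3\right) \left(- \frac{1}{2}\right)}{3} = \frac{1}{3} \cdot \frac{3}{2} = \frac{1}{2}$)
$U = \frac{5}{2}$ ($U = 3 - \frac{1}{2} = \frac{5}{2} \approx 2.5$)
$G{\left(S \right)} = 5 + 2 S$ ($G{\left(S \right)} = 2 \left(S + \frac{5}{2}\right) = 2 \left(\frac{5}{2} + S\right) = 5 + 2 S$)
$- 41 \left(37 + G{\left(8 \right)}\right) = - 41 \left(37 + \left(5 + 2 \cdot 8\right)\right) = - 41 \left(37 + \left(5 + 16\right)\right) = - 41 \left(37 + 21\right) = \left(-41\right) 58 = -2378$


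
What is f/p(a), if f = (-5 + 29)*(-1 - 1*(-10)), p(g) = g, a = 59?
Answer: 216/59 ≈ 3.6610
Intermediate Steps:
f = 216 (f = 24*(-1 + 10) = 24*9 = 216)
f/p(a) = 216/59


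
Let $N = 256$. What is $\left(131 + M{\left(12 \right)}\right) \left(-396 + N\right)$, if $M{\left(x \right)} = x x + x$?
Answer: $-40180$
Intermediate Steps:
$M{\left(x \right)} = x + x^{2}$ ($M{\left(x \right)} = x^{2} + x = x + x^{2}$)
$\left(131 + M{\left(12 \right)}\right) \left(-396 + N\right) = \left(131 + 12 \left(1 + 12\right)\right) \left(-396 + 256\right) = \left(131 + 12 \cdot 13\right) \left(-140\right) = \left(131 + 156\right) \left(-140\right) = 287 \left(-140\right) = -40180$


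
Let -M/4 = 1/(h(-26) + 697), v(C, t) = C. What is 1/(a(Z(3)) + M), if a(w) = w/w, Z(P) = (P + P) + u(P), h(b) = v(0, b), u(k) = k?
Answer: 697/693 ≈ 1.0058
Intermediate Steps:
h(b) = 0
Z(P) = 3*P (Z(P) = (P + P) + P = 2*P + P = 3*P)
M = -4/697 (M = -4/(0 + 697) = -4/697 ≈ -0.0057389)
a(w) = 1
1/(a(Z(3)) + M) = 1/(1 - 4/697) = 1/(693/697) = 697/693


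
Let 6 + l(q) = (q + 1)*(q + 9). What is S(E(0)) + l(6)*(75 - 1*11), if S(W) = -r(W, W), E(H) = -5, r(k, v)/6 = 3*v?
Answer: 6426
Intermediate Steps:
r(k, v) = 18*v (r(k, v) = 6*(3*v) = 18*v)
l(q) = -6 + (1 + q)*(9 + q) (l(q) = -6 + (q + 1)*(q + 9) = -6 + (1 + q)*(9 + q))
S(W) = -18*W
S(E(0)) + l(6)*(75 - 1*11) = -18*(-5) + (3 + 6² + 10*6)*(75 - 1*11) = 90 + (3 + 36 + 60)*(75 - 11) = 90 + 99*64 = 90 + 6336 = 6426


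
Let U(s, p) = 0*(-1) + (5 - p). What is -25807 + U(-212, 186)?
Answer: -25988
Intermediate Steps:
U(s, p) = 5 - p (U(s, p) = 0 + (5 - p) = 5 - p)
-25807 + U(-212, 186) = -25807 + (5 - 1*186) = -25807 + (5 - 186) = -25807 - 181 = -25988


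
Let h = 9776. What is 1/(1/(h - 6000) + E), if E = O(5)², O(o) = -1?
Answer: 3776/3777 ≈ 0.99973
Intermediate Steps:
E = 1 (E = (-1)² = 1)
1/(1/(h - 6000) + E) = 1/(1/(9776 - 6000) + 1) = 1/(1/3776 + 1) = 1/(3777/3776) = 3776/3777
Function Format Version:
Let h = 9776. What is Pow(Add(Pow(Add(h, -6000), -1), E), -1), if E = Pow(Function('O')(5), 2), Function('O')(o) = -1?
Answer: Rational(3776, 3777) ≈ 0.99973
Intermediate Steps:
E = 1 (E = Pow(-1, 2) = 1)
Pow(Add(Pow(Add(h, -6000), -1), E), -1) = Pow(Add(Pow(Add(9776, -6000), -1), 1), -1) = Pow(Add(Pow(3776, -1), 1), -1) = Pow(Add(Rational(1, 3776), 1), -1) = Pow(Rational(3777, 3776), -1) = Rational(3776, 3777)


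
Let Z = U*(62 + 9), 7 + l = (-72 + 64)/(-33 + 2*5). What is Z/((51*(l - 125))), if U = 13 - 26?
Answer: 21229/154428 ≈ 0.13747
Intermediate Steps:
l = -153/23 (l = -7 + (-72 + 64)/(-33 + 2*5) = -7 - 8/(-33 + 10) = -7 - 8/(-23) = -7 - 8*(-1/23) = -7 + 8/23 = -153/23 ≈ -6.6522)
U = -13
Z = -923 (Z = -13*(62 + 9) = -13*71 = -923)
Z/((51*(l - 125))) = -923*1/(51*(-153/23 - 125)) = -923/(51*(-3028/23)) = -923/(-154428/23) = -923*(-23/154428) = 21229/154428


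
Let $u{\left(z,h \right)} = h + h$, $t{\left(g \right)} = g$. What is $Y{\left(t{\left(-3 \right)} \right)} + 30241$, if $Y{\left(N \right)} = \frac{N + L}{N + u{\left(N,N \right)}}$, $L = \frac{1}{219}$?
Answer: $\frac{59605667}{1971} \approx 30241.0$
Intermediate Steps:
$L = \frac{1}{219} \approx 0.0045662$
$u{\left(z,h \right)} = 2 h$
$Y{\left(N \right)} = \frac{\frac{1}{219} + N}{3 N}$ ($Y{\left(N \right)} = \frac{N + \frac{1}{219}}{N + 2 N} = \frac{\frac{1}{219} + N}{3 N}$)
$Y{\left(t{\left(-3 \right)} \right)} + 30241 = \frac{1 + 219 \left(-3\right)}{657 \left(-3\right)} + 30241 = \frac{1}{657} \left(- \frac{1}{3}\right) \left(1 - 657\right) + 30241 = \frac{1}{657} \left(- \frac{1}{3}\right) \left(-656\right) + 30241 = \frac{656}{1971} + 30241 = \frac{59605667}{1971}$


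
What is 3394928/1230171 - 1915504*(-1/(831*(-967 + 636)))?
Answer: -158065020064/37596896159 ≈ -4.2042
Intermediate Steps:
3394928/1230171 - 1915504*(-1/(831*(-967 + 636))) = 3394928*(1/1230171) - 1915504/((-331*(-831))) = 3394928/1230171 - 1915504/275061 = -158065020064/37596896159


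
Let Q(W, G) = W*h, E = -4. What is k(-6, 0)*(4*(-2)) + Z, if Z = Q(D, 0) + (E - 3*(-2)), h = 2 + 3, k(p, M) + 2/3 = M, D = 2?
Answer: 52/3 ≈ 17.333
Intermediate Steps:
k(p, M) = -⅔ + M
h = 5
Q(W, G) = 5*W (Q(W, G) = W*5 = 5*W)
Z = 12 (Z = 5*2 + (-4 - 3*(-2)) = 10 + (-4 + 6) = 10 + 2 = 12)
k(-6, 0)*(4*(-2)) + Z = (-⅔ + 0)*(4*(-2)) + 12 = -⅔*(-8) + 12 = 16/3 + 12 = 52/3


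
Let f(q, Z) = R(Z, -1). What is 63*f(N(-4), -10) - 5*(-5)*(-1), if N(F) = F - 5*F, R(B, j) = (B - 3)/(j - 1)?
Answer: 769/2 ≈ 384.50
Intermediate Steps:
R(B, j) = (-3 + B)/(-1 + j)
N(F) = -4*F
f(q, Z) = 3/2 - Z/2 (f(q, Z) = (-3 + Z)/(-1 - 1) = (-3 + Z)/(-2) = -(-3 + Z)/2 = 3/2 - Z/2)
63*f(N(-4), -10) - 5*(-5)*(-1) = 63*(3/2 - ½*(-10)) - 5*(-5)*(-1) = 63*(3/2 + 5) + 25*(-1) = 63*(13/2) - 25 = 819/2 - 25 = 769/2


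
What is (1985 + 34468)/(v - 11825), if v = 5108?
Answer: -12151/2239 ≈ -5.4270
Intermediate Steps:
(1985 + 34468)/(v - 11825) = (1985 + 34468)/(5108 - 11825) = 36453/(-6717) = 36453*(-1/6717) = -12151/2239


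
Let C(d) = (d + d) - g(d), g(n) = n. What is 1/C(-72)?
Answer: -1/72 ≈ -0.013889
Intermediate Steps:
C(d) = d (C(d) = (d + d) - d = 2*d - d = d)
1/C(-72) = 1/(-72) = -1/72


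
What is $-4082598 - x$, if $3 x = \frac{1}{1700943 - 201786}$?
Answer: $- \frac{18361366109659}{4497471} \approx -4.0826 \cdot 10^{6}$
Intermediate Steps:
$x = \frac{1}{4497471}$ ($x = \frac{1}{3 \left(1700943 - 201786\right)} = \frac{1}{3 \cdot 1499157} = \frac{1}{3} \cdot \frac{1}{1499157} = \frac{1}{4497471} \approx 2.2235 \cdot 10^{-7}$)
$-4082598 - x = -4082598 - \frac{1}{4497471} = - \frac{18361366109659}{4497471}$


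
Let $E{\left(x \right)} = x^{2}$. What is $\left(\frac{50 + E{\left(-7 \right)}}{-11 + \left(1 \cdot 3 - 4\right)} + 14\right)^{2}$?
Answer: $\frac{529}{16} \approx 33.063$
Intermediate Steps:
$\left(\frac{50 + E{\left(-7 \right)}}{-11 + \left(1 \cdot 3 - 4\right)} + 14\right)^{2} = \left(\frac{50 + \left(-7\right)^{2}}{-11 + \left(1 \cdot 3 - 4\right)} + 14\right)^{2} = \left(\frac{50 + 49}{-11 + \left(3 - 4\right)} + 14\right)^{2} = \left(\frac{99}{-11 - 1} + 14\right)^{2} = \left(\frac{99}{-12} + 14\right)^{2} = \left(99 \left(- \frac{1}{12}\right) + 14\right)^{2} = \left(- \frac{33}{4} + 14\right)^{2} = \left(\frac{23}{4}\right)^{2} = \frac{529}{16}$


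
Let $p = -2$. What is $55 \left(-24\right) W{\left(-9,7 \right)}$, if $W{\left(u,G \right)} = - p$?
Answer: $-2640$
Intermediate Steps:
$W{\left(u,G \right)} = 2$ ($W{\left(u,G \right)} = \left(-1\right) \left(-2\right) = 2$)
$55 \left(-24\right) W{\left(-9,7 \right)} = 55 \left(-24\right) 2 = \left(-1320\right) 2 = -2640$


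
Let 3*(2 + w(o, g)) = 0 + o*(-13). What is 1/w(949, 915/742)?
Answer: -3/12343 ≈ -0.00024305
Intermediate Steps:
w(o, g) = -2 - 13*o/3 (w(o, g) = -2 + (0 + o*(-13))/3 = -2 + (0 - 13*o)/3 = -2 + (-13*o)/3 = -2 - 13*o/3)
1/w(949, 915/742) = 1/(-2 - 13/3*949) = 1/(-2 - 12337/3) = 1/(-12343/3) = -3/12343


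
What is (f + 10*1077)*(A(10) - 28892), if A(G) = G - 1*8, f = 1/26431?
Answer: -8223881453190/26431 ≈ -3.1115e+8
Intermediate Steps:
f = 1/26431 ≈ 3.7834e-5
A(G) = -8 + G (A(G) = G - 8 = -8 + G)
(f + 10*1077)*(A(10) - 28892) = (1/26431 + 10*1077)*((-8 + 10) - 28892) = (1/26431 + 10770)*(2 - 28892) = (284661871/26431)*(-28890) = -8223881453190/26431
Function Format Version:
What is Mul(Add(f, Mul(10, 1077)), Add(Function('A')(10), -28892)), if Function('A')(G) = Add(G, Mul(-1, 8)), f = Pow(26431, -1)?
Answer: Rational(-8223881453190, 26431) ≈ -3.1115e+8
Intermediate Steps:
f = Rational(1, 26431) ≈ 3.7834e-5
Function('A')(G) = Add(-8, G) (Function('A')(G) = Add(G, -8) = Add(-8, G))
Mul(Add(f, Mul(10, 1077)), Add(Function('A')(10), -28892)) = Mul(Add(Rational(1, 26431), Mul(10, 1077)), Add(Add(-8, 10), -28892)) = Mul(Add(Rational(1, 26431), 10770), Add(2, -28892)) = Mul(Rational(284661871, 26431), -28890) = Rational(-8223881453190, 26431)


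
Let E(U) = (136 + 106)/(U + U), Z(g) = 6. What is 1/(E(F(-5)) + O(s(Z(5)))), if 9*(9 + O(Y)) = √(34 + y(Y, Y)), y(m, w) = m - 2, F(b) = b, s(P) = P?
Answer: -33615/1115543 - 225*√38/2231086 ≈ -0.030755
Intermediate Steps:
y(m, w) = -2 + m
E(U) = 121/U (E(U) = 242/((2*U)) = 242*(1/(2*U)) = 121/U)
O(Y) = -9 + √(32 + Y)/9 (O(Y) = -9 + √(34 + (-2 + Y))/9 = -9 + √(32 + Y)/9)
1/(E(F(-5)) + O(s(Z(5)))) = 1/(121/(-5) + (-9 + √(32 + 6)/9)) = 1/(121*(-⅕) + (-9 + √38/9)) = 1/(-121/5 + (-9 + √38/9)) = 1/(-166/5 + √38/9)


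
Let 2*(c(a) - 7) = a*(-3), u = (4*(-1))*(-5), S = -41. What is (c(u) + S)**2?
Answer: 4096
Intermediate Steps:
u = 20 (u = -4*(-5) = 20)
c(a) = 7 - 3*a/2 (c(a) = 7 + (a*(-3))/2 = 7 + (-3*a)/2 = 7 - 3*a/2)
(c(u) + S)**2 = ((7 - 3/2*20) - 41)**2 = ((7 - 30) - 41)**2 = (-23 - 41)**2 = (-64)**2 = 4096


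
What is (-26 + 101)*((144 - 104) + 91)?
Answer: 9825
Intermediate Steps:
(-26 + 101)*((144 - 104) + 91) = 75*(40 + 91) = 75*131 = 9825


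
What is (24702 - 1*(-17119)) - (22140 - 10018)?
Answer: 29699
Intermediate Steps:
(24702 - 1*(-17119)) - (22140 - 10018) = (24702 + 17119) - 1*12122 = 41821 - 12122 = 29699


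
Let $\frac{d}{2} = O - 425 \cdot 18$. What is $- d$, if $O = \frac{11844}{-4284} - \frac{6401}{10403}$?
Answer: $\frac{2707015816}{176851} \approx 15307.0$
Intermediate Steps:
$O = - \frac{597758}{176851}$ ($O = 11844 \left(- \frac{1}{4284}\right) - \frac{6401}{10403} = - \frac{47}{17} - \frac{6401}{10403} = - \frac{597758}{176851} \approx -3.38$)
$d = - \frac{2707015816}{176851}$ ($d = 2 \left(- \frac{597758}{176851} - 425 \cdot 18\right) = 2 \left(- \frac{597758}{176851} - 7650\right) = 2 \left(- \frac{1353507908}{176851}\right) = - \frac{2707015816}{176851} \approx -15307.0$)
$- d = \left(-1\right) \left(- \frac{2707015816}{176851}\right) = \frac{2707015816}{176851}$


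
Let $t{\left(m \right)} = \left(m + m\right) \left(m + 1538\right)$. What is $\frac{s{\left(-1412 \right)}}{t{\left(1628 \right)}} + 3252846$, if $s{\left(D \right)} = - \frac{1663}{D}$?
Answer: $\frac{47347113371219455}{14555596352} \approx 3.2528 \cdot 10^{6}$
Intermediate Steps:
$t{\left(m \right)} = 2 m \left(1538 + m\right)$
$\frac{s{\left(-1412 \right)}}{t{\left(1628 \right)}} + 3252846 = \frac{\left(-1663\right) \frac{1}{-1412}}{2 \cdot 1628 \left(1538 + 1628\right)} + 3252846 = \frac{\left(-1663\right) \left(- \frac{1}{1412}\right)}{2 \cdot 1628 \cdot 3166} + 3252846 = \frac{1663}{1412 \cdot 10308496} + 3252846 = \frac{1663}{1412} \cdot \frac{1}{10308496} + 3252846 = \frac{1663}{14555596352} + 3252846 = \frac{47347113371219455}{14555596352}$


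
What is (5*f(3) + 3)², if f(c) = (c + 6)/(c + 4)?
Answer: 4356/49 ≈ 88.898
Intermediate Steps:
f(c) = (6 + c)/(4 + c)
(5*f(3) + 3)² = (5*((6 + 3)/(4 + 3)) + 3)² = (5*(9/7) + 3)² = (45/7 + 3)² = (66/7)² = 4356/49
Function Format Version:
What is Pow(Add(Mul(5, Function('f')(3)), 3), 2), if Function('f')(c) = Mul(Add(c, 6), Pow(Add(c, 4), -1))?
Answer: Rational(4356, 49) ≈ 88.898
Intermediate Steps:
Function('f')(c) = Mul(Pow(Add(4, c), -1), Add(6, c)) (Function('f')(c) = Mul(Add(6, c), Pow(Add(4, c), -1)) = Mul(Pow(Add(4, c), -1), Add(6, c)))
Pow(Add(Mul(5, Function('f')(3)), 3), 2) = Pow(Add(Mul(5, Mul(Pow(Add(4, 3), -1), Add(6, 3))), 3), 2) = Pow(Add(Mul(5, Mul(Pow(7, -1), 9)), 3), 2) = Pow(Add(Mul(5, Mul(Rational(1, 7), 9)), 3), 2) = Pow(Add(Mul(5, Rational(9, 7)), 3), 2) = Pow(Add(Rational(45, 7), 3), 2) = Pow(Rational(66, 7), 2) = Rational(4356, 49)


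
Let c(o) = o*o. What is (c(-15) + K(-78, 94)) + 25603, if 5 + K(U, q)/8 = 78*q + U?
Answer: 83820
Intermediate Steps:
c(o) = o²
K(U, q) = -40 + 8*U + 624*q (K(U, q) = -40 + 8*(78*q + U) = -40 + 8*(U + 78*q) = -40 + (8*U + 624*q) = -40 + 8*U + 624*q)
(c(-15) + K(-78, 94)) + 25603 = ((-15)² + (-40 + 8*(-78) + 624*94)) + 25603 = (225 + (-40 - 624 + 58656)) + 25603 = (225 + 57992) + 25603 = 58217 + 25603 = 83820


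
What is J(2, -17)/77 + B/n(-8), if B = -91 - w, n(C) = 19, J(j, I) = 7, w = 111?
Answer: -2203/209 ≈ -10.541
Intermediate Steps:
B = -202 (B = -91 - 1*111 = -91 - 111 = -202)
J(2, -17)/77 + B/n(-8) = 7/77 - 202/19 = 7*(1/77) - 202*1/19 = 1/11 - 202/19 = -2203/209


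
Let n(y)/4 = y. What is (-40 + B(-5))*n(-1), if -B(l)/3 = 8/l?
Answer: 704/5 ≈ 140.80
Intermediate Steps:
n(y) = 4*y
B(l) = -24/l
(-40 + B(-5))*n(-1) = (-40 - 24/(-5))*(4*(-1)) = (-40 - 24*(-⅕))*(-4) = (-40 + 24/5)*(-4) = -176/5*(-4) = 704/5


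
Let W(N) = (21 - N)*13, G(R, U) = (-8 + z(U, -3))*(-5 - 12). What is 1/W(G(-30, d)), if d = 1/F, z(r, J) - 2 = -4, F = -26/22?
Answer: -1/1937 ≈ -0.00051626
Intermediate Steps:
F = -13/11 (F = -26*1/22 = -13/11 ≈ -1.1818)
z(r, J) = -2 (z(r, J) = 2 - 4 = -2)
d = -11/13 (d = 1/(-13/11) = -11/13 ≈ -0.84615)
G(R, U) = 170 (G(R, U) = (-8 - 2)*(-5 - 12) = -10*(-17) = 170)
W(N) = 273 - 13*N
1/W(G(-30, d)) = 1/(273 - 13*170) = 1/(273 - 2210) = 1/(-1937) = -1/1937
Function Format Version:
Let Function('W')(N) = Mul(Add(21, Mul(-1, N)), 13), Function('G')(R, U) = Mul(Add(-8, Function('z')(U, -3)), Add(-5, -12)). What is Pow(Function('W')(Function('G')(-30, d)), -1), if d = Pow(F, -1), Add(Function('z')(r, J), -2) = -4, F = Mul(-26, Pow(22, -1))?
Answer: Rational(-1, 1937) ≈ -0.00051626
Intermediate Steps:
F = Rational(-13, 11) (F = Mul(-26, Rational(1, 22)) = Rational(-13, 11) ≈ -1.1818)
Function('z')(r, J) = -2 (Function('z')(r, J) = Add(2, -4) = -2)
d = Rational(-11, 13) (d = Pow(Rational(-13, 11), -1) = Rational(-11, 13) ≈ -0.84615)
Function('G')(R, U) = 170 (Function('G')(R, U) = Mul(Add(-8, -2), Add(-5, -12)) = Mul(-10, -17) = 170)
Function('W')(N) = Add(273, Mul(-13, N))
Pow(Function('W')(Function('G')(-30, d)), -1) = Pow(Add(273, Mul(-13, 170)), -1) = Pow(Add(273, -2210), -1) = Pow(-1937, -1) = Rational(-1, 1937)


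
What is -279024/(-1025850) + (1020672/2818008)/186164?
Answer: 84710813461696/311442622824025 ≈ 0.27200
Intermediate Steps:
-279024/(-1025850) + (1020672/2818008)/186164 = -279024*(-1/1025850) + (1020672*(1/2818008))*(1/186164) = 46504/170975 + (14176/39139)*(1/186164) = 46504/170975 + 3544/1821568199 = 84710813461696/311442622824025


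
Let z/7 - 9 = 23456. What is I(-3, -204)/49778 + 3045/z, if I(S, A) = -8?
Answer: 2146571/116804077 ≈ 0.018378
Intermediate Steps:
z = 164255 (z = 63 + 7*23456 = 63 + 164192 = 164255)
I(-3, -204)/49778 + 3045/z = -8/49778 + 3045/164255 = -8*1/49778 + 3045*(1/164255) = -4/24889 + 87/4693 = 2146571/116804077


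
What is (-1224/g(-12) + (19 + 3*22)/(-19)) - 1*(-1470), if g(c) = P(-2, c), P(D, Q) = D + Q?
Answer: 206543/133 ≈ 1553.0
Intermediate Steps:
g(c) = -2 + c
(-1224/g(-12) + (19 + 3*22)/(-19)) - 1*(-1470) = (-1224/(-2 - 12) + (19 + 3*22)/(-19)) - 1*(-1470) = (-1224/(-14) + (19 + 66)*(-1/19)) + 1470 = (-1224*(-1/14) + 85*(-1/19)) + 1470 = (612/7 - 85/19) + 1470 = 11033/133 + 1470 = 206543/133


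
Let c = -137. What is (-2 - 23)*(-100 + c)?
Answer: 5925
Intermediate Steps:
(-2 - 23)*(-100 + c) = (-2 - 23)*(-100 - 137) = -25*(-237) = 5925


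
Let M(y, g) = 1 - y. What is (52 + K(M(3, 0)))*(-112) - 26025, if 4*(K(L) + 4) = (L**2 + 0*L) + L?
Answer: -31457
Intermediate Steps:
K(L) = -4 + L/4 + L**2/4 (K(L) = -4 + ((L**2 + 0*L) + L)/4 = -4 + ((L**2 + 0) + L)/4 = -4 + (L**2 + L)/4 = -4 + (L + L**2)/4 = -4 + (L/4 + L**2/4) = -4 + L/4 + L**2/4)
(52 + K(M(3, 0)))*(-112) - 26025 = (52 + (-4 + (1 - 1*3)/4 + (1 - 1*3)**2/4))*(-112) - 26025 = (52 + (-4 + (1 - 3)/4 + (1 - 3)**2/4))*(-112) - 26025 = (52 + (-4 + (1/4)*(-2) + (1/4)*(-2)**2))*(-112) - 26025 = (52 + (-4 - 1/2 + (1/4)*4))*(-112) - 26025 = (52 + (-4 - 1/2 + 1))*(-112) - 26025 = (52 - 7/2)*(-112) - 26025 = (97/2)*(-112) - 26025 = -5432 - 26025 = -31457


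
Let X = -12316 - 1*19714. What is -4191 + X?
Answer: -36221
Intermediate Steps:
X = -32030 (X = -12316 - 19714 = -32030)
-4191 + X = -4191 - 32030 = -36221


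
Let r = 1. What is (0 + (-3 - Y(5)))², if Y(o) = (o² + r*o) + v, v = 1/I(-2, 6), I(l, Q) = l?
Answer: 4225/4 ≈ 1056.3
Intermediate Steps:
v = -½ (v = 1/(-2) = -½ ≈ -0.50000)
Y(o) = -½ + o + o² (Y(o) = (o² + 1*o) - ½ = (o² + o) - ½ = (o + o²) - ½ = -½ + o + o²)
(0 + (-3 - Y(5)))² = (0 + (-3 - (-½ + 5 + 5²)))² = (0 + (-3 - (-½ + 5 + 25)))² = (0 + (-3 - 1*59/2))² = (0 + (-3 - 59/2))² = (0 - 65/2)² = (-65/2)² = 4225/4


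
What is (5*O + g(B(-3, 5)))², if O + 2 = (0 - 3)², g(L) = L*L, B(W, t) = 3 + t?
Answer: 9801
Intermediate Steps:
g(L) = L²
O = 7 (O = -2 + (0 - 3)² = -2 + (-3)² = -2 + 9 = 7)
(5*O + g(B(-3, 5)))² = (5*7 + (3 + 5)²)² = (35 + 8²)² = (35 + 64)² = 99² = 9801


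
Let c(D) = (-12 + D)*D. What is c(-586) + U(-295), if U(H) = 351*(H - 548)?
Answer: 54535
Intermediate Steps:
U(H) = -192348 + 351*H (U(H) = 351*(-548 + H) = -192348 + 351*H)
c(D) = D*(-12 + D)
c(-586) + U(-295) = -586*(-12 - 586) + (-192348 + 351*(-295)) = -586*(-598) + (-192348 - 103545) = 350428 - 295893 = 54535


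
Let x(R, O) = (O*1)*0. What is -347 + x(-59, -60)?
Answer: -347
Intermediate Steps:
x(R, O) = 0 (x(R, O) = O*0 = 0)
-347 + x(-59, -60) = -347 + 0 = -347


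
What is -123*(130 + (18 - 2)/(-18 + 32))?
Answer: -112914/7 ≈ -16131.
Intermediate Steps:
-123*(130 + (18 - 2)/(-18 + 32)) = -123*(130 + 16/14) = -123*(130 + 16*(1/14)) = -123*(130 + 8/7) = -123*918/7 = -112914/7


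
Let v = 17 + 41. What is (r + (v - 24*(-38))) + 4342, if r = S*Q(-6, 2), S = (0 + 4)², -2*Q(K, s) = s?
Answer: 5296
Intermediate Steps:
Q(K, s) = -s/2
v = 58
S = 16 (S = 4² = 16)
r = -16 (r = 16*(-½*2) = 16*(-1) = -16)
(r + (v - 24*(-38))) + 4342 = (-16 + (58 - 24*(-38))) + 4342 = (-16 + (58 + 912)) + 4342 = (-16 + 970) + 4342 = 954 + 4342 = 5296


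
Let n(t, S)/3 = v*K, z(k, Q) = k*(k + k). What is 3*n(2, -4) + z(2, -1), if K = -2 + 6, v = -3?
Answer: -100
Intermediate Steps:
z(k, Q) = 2*k² (z(k, Q) = k*(2*k) = 2*k²)
K = 4
n(t, S) = -36 (n(t, S) = 3*(-3*4) = 3*(-12) = -36)
3*n(2, -4) + z(2, -1) = 3*(-36) + 2*2² = -108 + 2*4 = -108 + 8 = -100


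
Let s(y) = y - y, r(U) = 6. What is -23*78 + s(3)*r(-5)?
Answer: -1794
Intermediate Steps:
s(y) = 0
-23*78 + s(3)*r(-5) = -23*78 + 0*6 = -1794 + 0 = -1794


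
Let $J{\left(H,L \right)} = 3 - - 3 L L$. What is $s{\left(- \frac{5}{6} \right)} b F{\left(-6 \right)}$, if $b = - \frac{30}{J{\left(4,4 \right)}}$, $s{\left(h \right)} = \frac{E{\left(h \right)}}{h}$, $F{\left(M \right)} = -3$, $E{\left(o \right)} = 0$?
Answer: $0$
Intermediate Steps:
$J{\left(H,L \right)} = 3 + 3 L^{2}$ ($J{\left(H,L \right)} = 3 - - 3 L^{2} = 3 + 3 L^{2}$)
$s{\left(h \right)} = 0$ ($s{\left(h \right)} = \frac{0}{h} = 0$)
$b = - \frac{10}{17}$ ($b = - \frac{30}{3 + 3 \cdot 4^{2}} = - \frac{30}{3 + 3 \cdot 16} = - \frac{30}{3 + 48} = - \frac{30}{51} = \left(-30\right) \frac{1}{51} = - \frac{10}{17} \approx -0.58823$)
$s{\left(- \frac{5}{6} \right)} b F{\left(-6 \right)} = 0 \left(- \frac{10}{17}\right) \left(-3\right) = 0 \left(-3\right) = 0$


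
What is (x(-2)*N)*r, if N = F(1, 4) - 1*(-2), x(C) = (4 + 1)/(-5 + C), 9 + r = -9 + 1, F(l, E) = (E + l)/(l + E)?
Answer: 255/7 ≈ 36.429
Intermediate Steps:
F(l, E) = 1 (F(l, E) = (E + l)/(E + l) = 1)
r = -17 (r = -9 + (-9 + 1) = -9 - 8 = -17)
x(C) = 5/(-5 + C)
N = 3 (N = 1 - 1*(-2) = 1 + 2 = 3)
(x(-2)*N)*r = ((5/(-5 - 2))*3)*(-17) = ((5/(-7))*3)*(-17) = ((5*(-⅐))*3)*(-17) = -5/7*3*(-17) = -15/7*(-17) = 255/7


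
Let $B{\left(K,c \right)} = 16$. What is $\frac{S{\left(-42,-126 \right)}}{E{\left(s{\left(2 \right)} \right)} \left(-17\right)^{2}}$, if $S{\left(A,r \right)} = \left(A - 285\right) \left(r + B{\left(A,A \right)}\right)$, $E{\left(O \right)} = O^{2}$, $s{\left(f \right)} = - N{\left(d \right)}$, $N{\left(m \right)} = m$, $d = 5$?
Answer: $\frac{7194}{1445} \approx 4.9785$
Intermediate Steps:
$s{\left(f \right)} = -5$ ($s{\left(f \right)} = \left(-1\right) 5 = -5$)
$S{\left(A,r \right)} = \left(-285 + A\right) \left(16 + r\right)$ ($S{\left(A,r \right)} = \left(A - 285\right) \left(r + 16\right) = \left(-285 + A\right) \left(16 + r\right)$)
$\frac{S{\left(-42,-126 \right)}}{E{\left(s{\left(2 \right)} \right)} \left(-17\right)^{2}} = \frac{-4560 - -35910 + 16 \left(-42\right) - -5292}{\left(-5\right)^{2} \left(-17\right)^{2}} = \frac{-4560 + 35910 - 672 + 5292}{25 \cdot 289} = \frac{35970}{7225} = 35970 \cdot \frac{1}{7225} = \frac{7194}{1445}$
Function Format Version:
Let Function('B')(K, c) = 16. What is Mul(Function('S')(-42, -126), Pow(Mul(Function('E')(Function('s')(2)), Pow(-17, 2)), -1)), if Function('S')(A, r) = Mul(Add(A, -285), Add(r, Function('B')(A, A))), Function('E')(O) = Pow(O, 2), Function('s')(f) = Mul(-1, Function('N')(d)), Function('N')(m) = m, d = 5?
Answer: Rational(7194, 1445) ≈ 4.9785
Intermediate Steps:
Function('s')(f) = -5 (Function('s')(f) = Mul(-1, 5) = -5)
Function('S')(A, r) = Mul(Add(-285, A), Add(16, r)) (Function('S')(A, r) = Mul(Add(A, -285), Add(r, 16)) = Mul(Add(-285, A), Add(16, r)))
Mul(Function('S')(-42, -126), Pow(Mul(Function('E')(Function('s')(2)), Pow(-17, 2)), -1)) = Mul(Add(-4560, Mul(-285, -126), Mul(16, -42), Mul(-42, -126)), Pow(Mul(Pow(-5, 2), Pow(-17, 2)), -1)) = Mul(Add(-4560, 35910, -672, 5292), Pow(Mul(25, 289), -1)) = Mul(35970, Pow(7225, -1)) = Mul(35970, Rational(1, 7225)) = Rational(7194, 1445)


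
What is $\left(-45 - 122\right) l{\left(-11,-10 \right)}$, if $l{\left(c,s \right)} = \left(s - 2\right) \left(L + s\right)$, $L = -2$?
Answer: $-24048$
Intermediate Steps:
$l{\left(c,s \right)} = \left(-2 + s\right)^{2}$ ($l{\left(c,s \right)} = \left(s - 2\right) \left(-2 + s\right) = \left(-2 + s\right) \left(-2 + s\right) = \left(-2 + s\right)^{2}$)
$\left(-45 - 122\right) l{\left(-11,-10 \right)} = \left(-45 - 122\right) \left(4 + \left(-10\right)^{2} - -40\right) = - 167 \left(4 + 100 + 40\right) = \left(-167\right) 144 = -24048$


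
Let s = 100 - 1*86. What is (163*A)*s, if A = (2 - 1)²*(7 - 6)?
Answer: 2282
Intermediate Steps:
A = 1 (A = 1²*1 = 1*1 = 1)
s = 14 (s = 100 - 86 = 14)
(163*A)*s = (163*1)*14 = 163*14 = 2282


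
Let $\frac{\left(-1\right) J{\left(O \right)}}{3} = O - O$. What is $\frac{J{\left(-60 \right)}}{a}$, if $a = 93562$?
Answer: $0$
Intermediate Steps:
$J{\left(O \right)} = 0$ ($J{\left(O \right)} = - 3 \left(O - O\right) = \left(-3\right) 0 = 0$)
$\frac{J{\left(-60 \right)}}{a} = \frac{0}{93562} = 0 \cdot \frac{1}{93562} = 0$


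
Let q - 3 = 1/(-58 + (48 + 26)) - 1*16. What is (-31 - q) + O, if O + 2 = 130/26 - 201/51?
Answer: -5169/272 ≈ -19.004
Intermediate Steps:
O = -16/17 (O = -2 + (130/26 - 201/51) = -2 + (130*(1/26) - 201*1/51) = -2 + (5 - 67/17) = -2 + 18/17 = -16/17 ≈ -0.94118)
q = -207/16 (q = 3 + (1/(-58 + (48 + 26)) - 1*16) = 3 + (1/(-58 + 74) - 16) = 3 + (1/16 - 16) = 3 - 255/16 = -207/16 ≈ -12.938)
(-31 - q) + O = (-31 - 1*(-207/16)) - 16/17 = (-31 + 207/16) - 16/17 = -289/16 - 16/17 = -5169/272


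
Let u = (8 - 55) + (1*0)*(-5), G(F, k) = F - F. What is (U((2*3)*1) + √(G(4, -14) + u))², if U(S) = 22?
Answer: (22 + I*√47)² ≈ 437.0 + 301.65*I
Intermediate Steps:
G(F, k) = 0
u = -47 (u = -47 + 0*(-5) = -47 + 0 = -47)
(U((2*3)*1) + √(G(4, -14) + u))² = (22 + √(0 - 47))² = (22 + √(-47))² = (22 + I*√47)²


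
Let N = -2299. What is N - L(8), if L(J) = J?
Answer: -2307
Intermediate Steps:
N - L(8) = -2299 - 1*8 = -2299 - 8 = -2307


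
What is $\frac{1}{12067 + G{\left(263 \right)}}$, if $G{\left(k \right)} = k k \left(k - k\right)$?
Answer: $\frac{1}{12067} \approx 8.2871 \cdot 10^{-5}$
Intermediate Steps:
$G{\left(k \right)} = 0$ ($G{\left(k \right)} = k^{2} \cdot 0 = 0$)
$\frac{1}{12067 + G{\left(263 \right)}} = \frac{1}{12067 + 0} = \frac{1}{12067}$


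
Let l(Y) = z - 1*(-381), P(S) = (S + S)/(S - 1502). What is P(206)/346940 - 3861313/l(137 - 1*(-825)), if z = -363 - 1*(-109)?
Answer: -434044634052361/14275887120 ≈ -30404.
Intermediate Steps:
P(S) = 2*S/(-1502 + S) (P(S) = (2*S)/(-1502 + S) = 2*S/(-1502 + S))
z = -254 (z = -363 + 109 = -254)
l(Y) = 127 (l(Y) = -254 - 1*(-381) = -254 + 381 = 127)
P(206)/346940 - 3861313/l(137 - 1*(-825)) = (2*206/(-1502 + 206))/346940 - 3861313/127 = (2*206/(-1296))*(1/346940) - 3861313*1/127 = (2*206*(-1/1296))*(1/346940) - 3861313/127 = -103/324*1/346940 - 3861313/127 = -103/112408560 - 3861313/127 = -434044634052361/14275887120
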